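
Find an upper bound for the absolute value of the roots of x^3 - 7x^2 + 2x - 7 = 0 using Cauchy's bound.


Cauchy's bound: all roots r satisfy |r| <= 1 + max(|a_i/a_n|) for i = 0,...,n-1
where a_n is the leading coefficient.

Coefficients: [1, -7, 2, -7]
Leading coefficient a_n = 1
Ratios |a_i/a_n|: 7, 2, 7
Maximum ratio: 7
Cauchy's bound: |r| <= 1 + 7 = 8

Upper bound = 8


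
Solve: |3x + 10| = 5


An absolute value equation |expr| = 5 gives two cases:
Case 1: 3x + 10 = 5
  3x = -5, so x = -5/3
Case 2: 3x + 10 = -5
  3x = -15, so x = -5

x = -5, x = -5/3


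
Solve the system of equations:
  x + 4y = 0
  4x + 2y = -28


Using Cramer's rule:
Determinant D = (1)(2) - (4)(4) = 2 - 16 = -14
Dx = (0)(2) - (-28)(4) = 0 + 112 = 112
Dy = (1)(-28) - (4)(0) = -28 - 0 = -28
x = Dx/D = 112/-14 = -8
y = Dy/D = -28/-14 = 2

x = -8, y = 2


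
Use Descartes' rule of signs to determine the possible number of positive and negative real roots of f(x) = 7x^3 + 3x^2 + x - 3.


Descartes' rule of signs:

For positive roots, count sign changes in f(x) = 7x^3 + 3x^2 + x - 3:
Signs of coefficients: +, +, +, -
Number of sign changes: 1
Possible positive real roots: 1

For negative roots, examine f(-x) = -7x^3 + 3x^2 - x - 3:
Signs of coefficients: -, +, -, -
Number of sign changes: 2
Possible negative real roots: 2, 0

Positive roots: 1; Negative roots: 2 or 0


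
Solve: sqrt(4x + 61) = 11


Square both sides: 4x + 61 = 11^2 = 121
4x = 121 - 61 = 60
x = 15
Check: sqrt(4*15 + 61) = sqrt(121) = 11 ✓

x = 15


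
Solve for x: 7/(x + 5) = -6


Multiply both sides by (x + 5): 7 = -6(x + 5)
Distribute: 7 = -6x - 30
-6x = 7 + 30 = 37
x = -37/6

x = -37/6


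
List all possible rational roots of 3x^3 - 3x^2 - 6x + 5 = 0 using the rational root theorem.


Rational root theorem: possible roots are ±p/q where:
  p divides the constant term (5): p ∈ {1, 5}
  q divides the leading coefficient (3): q ∈ {1, 3}

All possible rational roots: -5, -5/3, -1, -1/3, 1/3, 1, 5/3, 5

-5, -5/3, -1, -1/3, 1/3, 1, 5/3, 5


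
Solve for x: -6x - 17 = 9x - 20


Starting with: -6x - 17 = 9x - 20
Move all x terms to left: (-6 - 9)x = -20 + 17
Simplify: -15x = -3
Divide both sides by -15: x = 1/5

x = 1/5


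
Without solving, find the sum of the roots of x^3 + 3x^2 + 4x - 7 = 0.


By Vieta's formulas for x^3 + bx^2 + cx + d = 0:
  r1 + r2 + r3 = -b/a = -3
  r1*r2 + r1*r3 + r2*r3 = c/a = 4
  r1*r2*r3 = -d/a = 7


Sum = -3


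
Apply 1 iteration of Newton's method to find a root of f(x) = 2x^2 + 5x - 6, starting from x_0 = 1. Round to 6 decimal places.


Newton's method: x_(n+1) = x_n - f(x_n)/f'(x_n)
f(x) = 2x^2 + 5x - 6
f'(x) = 4x + 5

Iteration 1:
  f(1.000000) = 1.000000
  f'(1.000000) = 9.000000
  x_1 = 1.000000 - (1.000000)/(9.000000) = 0.888889

x_1 = 0.888889


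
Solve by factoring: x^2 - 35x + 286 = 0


We need two numbers that multiply to 286 and add to -35.
Those numbers are -22 and -13 (since (-22) * (-13) = 286 and (-22) + (-13) = -35).
So x^2 - 35x + 286 = (x - 22)(x - 13) = 0
Setting each factor to zero: x = 22 or x = 13

x = 13, x = 22


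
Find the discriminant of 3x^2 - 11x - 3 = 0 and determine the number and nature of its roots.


For ax^2 + bx + c = 0, discriminant D = b^2 - 4ac
Here a = 3, b = -11, c = -3
D = (-11)^2 - 4(3)(-3) = 121 + 36 = 157

D = 157 > 0 but not a perfect square
The equation has 2 distinct real irrational roots.

Discriminant = 157, 2 distinct real irrational roots


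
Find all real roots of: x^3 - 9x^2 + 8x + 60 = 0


Let p(x) = x^3 - 9x^2 + 8x + 60. By the rational root theorem (leading coefficient 1), any rational root is an integer divisor of 60: try ±1, ±2, ... in turn.
Test x = 1: value = 60 ≠ 0.
Test x = -1: value = 42 ≠ 0.
Test x = 2: value = 48 ≠ 0.
Test x = -2: value = 0 ✓, so (x + 2) is a factor.
Synthetic division by (x + 2): bring down 1; 1(-2) - 9 = -11; (-11)(-2) + 8 = 30; 30(-2) + 60 = 0 → quotient x^2 - 11x + 30, remainder 0.
Solve the quadratic x^2 - 11x + 30 = 0: discriminant = (-11)^2 - 4(1)(30) = 121 - 120 = 1.
sqrt(1) = 1, so x = (11 ± 1)/2: x = 6 or x = 5.

x = -2, x = 5, x = 6


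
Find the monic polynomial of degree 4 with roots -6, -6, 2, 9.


A monic polynomial with roots -6, -6, 2, 9 is:
p(x) = (x + 6)(x + 6)(x - 2)(x - 9)
After multiplying by (x + 6): x + 6
After multiplying by (x + 6): x^2 + 12x + 36
After multiplying by (x - 2): x^3 + 10x^2 + 12x - 72
After multiplying by (x - 9): x^4 + x^3 - 78x^2 - 180x + 648

x^4 + x^3 - 78x^2 - 180x + 648


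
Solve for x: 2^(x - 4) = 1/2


Express both sides with the same base.
1/2 = 2^(-1)
Since the bases match, equate exponents: x - 4 = -1
So x = -1 - (-4) = 3

x = 3


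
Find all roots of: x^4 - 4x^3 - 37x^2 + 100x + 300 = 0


Let p(x) = x^4 - 4x^3 - 37x^2 + 100x + 300. By the rational root theorem (leading coefficient 1), any rational root is an integer divisor of 300: try ±1, ±2, ... in turn.
Test x = 1: value = 360 ≠ 0.
Test x = -1: value = 168 ≠ 0.
Test x = 2: value = 336 ≠ 0.
Test x = -2: value = 0 ✓, so (x + 2) is a factor.
Synthetic division by (x + 2): bring down 1; 1(-2) - 4 = -6; (-6)(-2) - 37 = -25; (-25)(-2) + 100 = 150; 150(-2) + 300 = 0 → quotient x^3 - 6x^2 - 25x + 150, remainder 0.
Continue with the quotient x^3 - 6x^2 - 25x + 150 (candidates must divide 150; re-test x = -2 first in case it repeats).
Test x = -2: value = 168 ≠ 0.
Test x = 3: value = 48 ≠ 0.
Test x = -3: value = 144 ≠ 0.
Test x = 5: value = 0 ✓, so (x - 5) is a factor.
Synthetic division by (x - 5): bring down 1; 1(5) - 6 = -1; (-1)(5) - 25 = -30; (-30)(5) + 150 = 0 → quotient x^2 - x - 30, remainder 0.
Solve the quadratic x^2 - x - 30 = 0: discriminant = (-1)^2 - 4(1)(-30) = 1 + 120 = 121.
sqrt(121) = 11, so x = (1 ± 11)/2: x = 6 or x = -5.
Collecting all roots found:

x = -5, x = -2, x = 5, x = 6


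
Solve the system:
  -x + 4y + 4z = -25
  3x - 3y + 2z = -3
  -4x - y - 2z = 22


Using Cramer's rule. Expand each determinant along the first row.
D  = (-1)*[(-3)*(-2) - 2*(-1)] - 4*[3*(-2) - 2*(-4)] + 4*[3*(-1) - (-3)*(-4)]
  = (-1)*(8) - 4*(2) + 4*(-15) = -76
Dx = (-25)*[(-3)*(-2) - 2*(-1)] - 4*[(-3)*(-2) - 2*22] + 4*[(-3)*(-1) - (-3)*22]
  = (-25)*(8) - 4*(-38) + 4*(69) = 228
Dy = (-1)*[(-3)*(-2) - 2*22] - (-25)*[3*(-2) - 2*(-4)] + 4*[3*22 - (-3)*(-4)]
  = (-1)*(-38) - (-25)*(2) + 4*(54) = 304
Dz = (-1)*[(-3)*22 - (-3)*(-1)] - 4*[3*22 - (-3)*(-4)] + (-25)*[3*(-1) - (-3)*(-4)]
  = (-1)*(-69) - 4*(54) + (-25)*(-15) = 228
x = Dx/D = 228/-76 = -3, y = Dy/D = 304/-76 = -4, z = Dz/D = 228/-76 = -3
Check eq1: (-1)(-3) + (4)(-4) + (4)(-3) = -25 = -25 ✓
Check eq2: (3)(-3) + (-3)(-4) + (2)(-3) = -3 = -3 ✓
Check eq3: (-4)(-3) + (-1)(-4) + (-2)(-3) = 22 = 22 ✓

x = -3, y = -4, z = -3


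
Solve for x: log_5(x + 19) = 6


Convert to exponential form: x + 19 = 5^6 = 15625
x = 15625 - 19 = 15606
Check: log_5(15606 + 19) = log_5(15625) = log_5(15625) = 6 ✓

x = 15606


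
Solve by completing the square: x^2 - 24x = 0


Start: x^2 - 24x + 0 = 0
Move constant: x^2 - 24x = 0
Half of -24 is -12, squared is 144
Add 144 to both sides: x^2 - 24x + 144 = 144
(x - 12)^2 = 144
x - 12 = ±12
x = 12 + 12 = 24 or x = 12 - 12 = 0

x = 0, x = 24


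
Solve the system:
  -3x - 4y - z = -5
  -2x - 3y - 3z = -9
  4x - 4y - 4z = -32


Using Cramer's rule. Expand each determinant along the first row.
D  = (-3)*[(-3)*(-4) - (-3)*(-4)] - (-4)*[(-2)*(-4) - (-3)*4] + (-1)*[(-2)*(-4) - (-3)*4]
  = (-3)*(0) - (-4)*(20) + (-1)*(20) = 60
Dx = (-5)*[(-3)*(-4) - (-3)*(-4)] - (-4)*[(-9)*(-4) - (-3)*(-32)] + (-1)*[(-9)*(-4) - (-3)*(-32)]
  = (-5)*(0) - (-4)*(-60) + (-1)*(-60) = -180
Dy = (-3)*[(-9)*(-4) - (-3)*(-32)] - (-5)*[(-2)*(-4) - (-3)*4] + (-1)*[(-2)*(-32) - (-9)*4]
  = (-3)*(-60) - (-5)*(20) + (-1)*(100) = 180
Dz = (-3)*[(-3)*(-32) - (-9)*(-4)] - (-4)*[(-2)*(-32) - (-9)*4] + (-5)*[(-2)*(-4) - (-3)*4]
  = (-3)*(60) - (-4)*(100) + (-5)*(20) = 120
x = Dx/D = -180/60 = -3, y = Dy/D = 180/60 = 3, z = Dz/D = 120/60 = 2
Check eq1: (-3)(-3) + (-4)(3) + (-1)(2) = -5 = -5 ✓
Check eq2: (-2)(-3) + (-3)(3) + (-3)(2) = -9 = -9 ✓
Check eq3: (4)(-3) + (-4)(3) + (-4)(2) = -32 = -32 ✓

x = -3, y = 3, z = 2


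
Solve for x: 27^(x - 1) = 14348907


Express both sides with the same base.
14348907 = 27^5
Since the bases match, equate exponents: x - 1 = 5
So x = 5 - (-1) = 6

x = 6


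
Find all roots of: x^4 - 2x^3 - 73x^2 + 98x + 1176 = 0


Let p(x) = x^4 - 2x^3 - 73x^2 + 98x + 1176. By the rational root theorem (leading coefficient 1), any rational root is an integer divisor of 1176: try ±1, ±2, ... in turn.
Test x = 1: value = 1200 ≠ 0.
Test x = -1: value = 1008 ≠ 0.
Test x = 2: value = 1080 ≠ 0.
Test x = -2: value = 720 ≠ 0.
Test x = 3: value = 840 ≠ 0.
Test x = -3: value = 360 ≠ 0.
Test x = 4: value = 528 ≠ 0.
Test x = -4: value = 0 ✓, so (x + 4) is a factor.
Synthetic division by (x + 4): bring down 1; 1(-4) - 2 = -6; (-6)(-4) - 73 = -49; (-49)(-4) + 98 = 294; 294(-4) + 1176 = 0 → quotient x^3 - 6x^2 - 49x + 294, remainder 0.
Continue with the quotient x^3 - 6x^2 - 49x + 294 (candidates must divide 294).
Test x = 6: value = 0 ✓, so (x - 6) is a factor.
Synthetic division by (x - 6): bring down 1; 1(6) - 6 = 0; 0(6) - 49 = -49; (-49)(6) + 294 = 0 → quotient x^2 - 49, remainder 0.
Solve the quadratic x^2 - 49 = 0: discriminant = 0^2 - 4(1)(-49) = 0 + 196 = 196.
sqrt(196) = 14, so x = (0 ± 14)/2: x = 7 or x = -7.
Collecting all roots found:

x = -7, x = -4, x = 6, x = 7


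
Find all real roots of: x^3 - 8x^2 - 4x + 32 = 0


Let p(x) = x^3 - 8x^2 - 4x + 32. By the rational root theorem (leading coefficient 1), any rational root is an integer divisor of 32: try ±1, ±2, ... in turn.
Test x = 1: value = 21 ≠ 0.
Test x = -1: value = 27 ≠ 0.
Test x = 2: value = 0 ✓, so (x - 2) is a factor.
Synthetic division by (x - 2): bring down 1; 1(2) - 8 = -6; (-6)(2) - 4 = -16; (-16)(2) + 32 = 0 → quotient x^2 - 6x - 16, remainder 0.
Solve the quadratic x^2 - 6x - 16 = 0: discriminant = (-6)^2 - 4(1)(-16) = 36 + 64 = 100.
sqrt(100) = 10, so x = (6 ± 10)/2: x = 8 or x = -2.

x = -2, x = 2, x = 8


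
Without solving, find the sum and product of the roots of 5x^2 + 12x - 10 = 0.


By Vieta's formulas for ax^2 + bx + c = 0:
  Sum of roots = -b/a
  Product of roots = c/a

Here a = 5, b = 12, c = -10
Sum = -(12)/5 = -12/5
Product = -10/5 = -2

Sum = -12/5, Product = -2


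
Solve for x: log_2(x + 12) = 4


Convert to exponential form: x + 12 = 2^4 = 16
x = 16 - 12 = 4
Check: log_2(4 + 12) = log_2(16) = log_2(16) = 4 ✓

x = 4


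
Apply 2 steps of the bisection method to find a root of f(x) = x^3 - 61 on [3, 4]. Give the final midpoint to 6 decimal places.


f(x) = x^3 - 61
f(3) = -34 < 0
f(4) = 3 > 0

Step 1: midpoint = (3.000000 + 4.000000)/2 = 3.500000
  f(3.500000) = -18.125000
  f(mid) < 0, so root is in [3.500000, 4.000000]

Step 2: midpoint = (3.500000 + 4.000000)/2 = 3.750000
  f(3.750000) = -8.265625
  f(mid) < 0, so root is in [3.750000, 4.000000]

midpoint = 3.750000


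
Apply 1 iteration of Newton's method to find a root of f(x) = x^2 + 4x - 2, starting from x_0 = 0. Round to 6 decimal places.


Newton's method: x_(n+1) = x_n - f(x_n)/f'(x_n)
f(x) = x^2 + 4x - 2
f'(x) = 2x + 4

Iteration 1:
  f(0.000000) = -2.000000
  f'(0.000000) = 4.000000
  x_1 = 0.000000 - (-2.000000)/(4.000000) = 0.500000

x_1 = 0.500000


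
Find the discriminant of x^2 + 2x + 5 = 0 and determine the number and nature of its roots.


For ax^2 + bx + c = 0, discriminant D = b^2 - 4ac
Here a = 1, b = 2, c = 5
D = (2)^2 - 4(1)(5) = 4 - 20 = -16

D = -16 < 0
The equation has no real roots (2 complex conjugate roots).

Discriminant = -16, no real roots (2 complex conjugate roots)


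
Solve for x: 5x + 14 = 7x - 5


Starting with: 5x + 14 = 7x - 5
Move all x terms to left: (5 - 7)x = -5 - 14
Simplify: -2x = -19
Divide both sides by -2: x = 19/2

x = 19/2


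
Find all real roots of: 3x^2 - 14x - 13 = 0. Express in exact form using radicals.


Using the quadratic formula: x = (-b ± sqrt(b^2 - 4ac)) / (2a)
Here a = 3, b = -14, c = -13
Discriminant = b^2 - 4ac = (-14)^2 - 4(3)(-13) = 196 + 156 = 352
Since discriminant = 352 > 0, there are two real roots.
x = (14 ± 4*sqrt(22)) / 6
Simplifying: x = (7 ± 2*sqrt(22)) / 3
Numerically: x ≈ 5.4603 or x ≈ -0.7936

x = (7 + 2*sqrt(22)) / 3 or x = (7 - 2*sqrt(22)) / 3


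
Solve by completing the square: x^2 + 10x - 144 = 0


Start: x^2 + 10x - 144 = 0
Move constant: x^2 + 10x = 144
Half of 10 is 5, squared is 25
Add 25 to both sides: x^2 + 10x + 25 = 169
(x + 5)^2 = 169
x + 5 = ±13
x = -5 + 13 = 8 or x = -5 - 13 = -18

x = -18, x = 8


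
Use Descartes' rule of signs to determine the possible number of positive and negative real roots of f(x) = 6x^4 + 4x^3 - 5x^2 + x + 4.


Descartes' rule of signs:

For positive roots, count sign changes in f(x) = 6x^4 + 4x^3 - 5x^2 + x + 4:
Signs of coefficients: +, +, -, +, +
Number of sign changes: 2
Possible positive real roots: 2, 0

For negative roots, examine f(-x) = 6x^4 - 4x^3 - 5x^2 - x + 4:
Signs of coefficients: +, -, -, -, +
Number of sign changes: 2
Possible negative real roots: 2, 0

Positive roots: 2 or 0; Negative roots: 2 or 0


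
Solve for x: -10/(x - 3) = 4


Multiply both sides by (x - 3): -10 = 4(x - 3)
Distribute: -10 = 4x - 12
4x = -10 + 12 = 2
x = 1/2

x = 1/2


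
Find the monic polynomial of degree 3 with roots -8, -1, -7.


A monic polynomial with roots -8, -1, -7 is:
p(x) = (x + 8)(x + 1)(x + 7)
After multiplying by (x + 8): x + 8
After multiplying by (x + 1): x^2 + 9x + 8
After multiplying by (x + 7): x^3 + 16x^2 + 71x + 56

x^3 + 16x^2 + 71x + 56


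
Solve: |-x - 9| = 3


An absolute value equation |expr| = 3 gives two cases:
Case 1: -x - 9 = 3
  -x = 12, so x = -12
Case 2: -x - 9 = -3
  -x = 6, so x = -6

x = -12, x = -6


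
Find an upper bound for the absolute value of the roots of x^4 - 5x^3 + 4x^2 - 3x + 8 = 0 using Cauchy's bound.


Cauchy's bound: all roots r satisfy |r| <= 1 + max(|a_i/a_n|) for i = 0,...,n-1
where a_n is the leading coefficient.

Coefficients: [1, -5, 4, -3, 8]
Leading coefficient a_n = 1
Ratios |a_i/a_n|: 5, 4, 3, 8
Maximum ratio: 8
Cauchy's bound: |r| <= 1 + 8 = 9

Upper bound = 9


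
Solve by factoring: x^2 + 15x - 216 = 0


We need two numbers that multiply to -216 and add to 15.
Those numbers are 24 and -9 (since 24 * (-9) = -216 and 24 + (-9) = 15).
So x^2 + 15x - 216 = (x + 24)(x - 9) = 0
Setting each factor to zero: x = -24 or x = 9

x = -24, x = 9


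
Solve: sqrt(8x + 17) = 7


Square both sides: 8x + 17 = 7^2 = 49
8x = 49 - 17 = 32
x = 4
Check: sqrt(8*4 + 17) = sqrt(49) = 7 ✓

x = 4


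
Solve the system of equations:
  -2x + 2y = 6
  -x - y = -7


Using Cramer's rule:
Determinant D = (-2)(-1) - (-1)(2) = 2 + 2 = 4
Dx = (6)(-1) - (-7)(2) = -6 + 14 = 8
Dy = (-2)(-7) - (-1)(6) = 14 + 6 = 20
x = Dx/D = 8/4 = 2
y = Dy/D = 20/4 = 5

x = 2, y = 5


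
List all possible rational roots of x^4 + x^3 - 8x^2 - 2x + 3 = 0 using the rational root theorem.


Rational root theorem: possible roots are ±p/q where:
  p divides the constant term (3): p ∈ {1, 3}
  q divides the leading coefficient (1): q ∈ {1}

All possible rational roots: -3, -1, 1, 3

-3, -1, 1, 3


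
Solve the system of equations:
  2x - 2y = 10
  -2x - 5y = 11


Using Cramer's rule:
Determinant D = (2)(-5) - (-2)(-2) = -10 - 4 = -14
Dx = (10)(-5) - (11)(-2) = -50 + 22 = -28
Dy = (2)(11) - (-2)(10) = 22 + 20 = 42
x = Dx/D = -28/-14 = 2
y = Dy/D = 42/-14 = -3

x = 2, y = -3


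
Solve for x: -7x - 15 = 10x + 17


Starting with: -7x - 15 = 10x + 17
Move all x terms to left: (-7 - 10)x = 17 + 15
Simplify: -17x = 32
Divide both sides by -17: x = -32/17

x = -32/17


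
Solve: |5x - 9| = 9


An absolute value equation |expr| = 9 gives two cases:
Case 1: 5x - 9 = 9
  5x = 18, so x = 18/5
Case 2: 5x - 9 = -9
  5x = 0, so x = 0

x = 0, x = 18/5


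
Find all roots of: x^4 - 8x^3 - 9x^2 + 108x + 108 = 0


Let p(x) = x^4 - 8x^3 - 9x^2 + 108x + 108. By the rational root theorem (leading coefficient 1), any rational root is an integer divisor of 108: try ±1, ±2, ... in turn.
Test x = 1: value = 200 ≠ 0.
Test x = -1: value = 0 ✓, so (x + 1) is a factor.
Synthetic division by (x + 1): bring down 1; 1(-1) - 8 = -9; (-9)(-1) - 9 = 0; 0(-1) + 108 = 108; 108(-1) + 108 = 0 → quotient x^3 - 9x^2 + 108, remainder 0.
Continue with the quotient x^3 - 9x^2 + 108 (candidates must divide 108; re-test x = -1 first in case it repeats).
Test x = -1: value = 98 ≠ 0.
Test x = 2: value = 80 ≠ 0.
Test x = -2: value = 64 ≠ 0.
Test x = 3: value = 54 ≠ 0.
Test x = -3: value = 0 ✓, so (x + 3) is a factor.
Synthetic division by (x + 3): bring down 1; 1(-3) - 9 = -12; (-12)(-3) + 0 = 36; 36(-3) + 108 = 0 → quotient x^2 - 12x + 36, remainder 0.
Solve the quadratic x^2 - 12x + 36 = 0: discriminant = (-12)^2 - 4(1)(36) = 144 - 144 = 0.
Discriminant = 0, so a double root: x = 12/2 = 6.
Collecting all roots found:

x = -3, x = -1, x = 6 (multiplicity 2)


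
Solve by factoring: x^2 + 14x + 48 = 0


We need two numbers that multiply to 48 and add to 14.
Those numbers are 8 and 6 (since 8 * 6 = 48 and 8 + 6 = 14).
So x^2 + 14x + 48 = (x + 8)(x + 6) = 0
Setting each factor to zero: x = -8 or x = -6

x = -8, x = -6


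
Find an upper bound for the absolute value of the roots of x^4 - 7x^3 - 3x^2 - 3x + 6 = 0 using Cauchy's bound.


Cauchy's bound: all roots r satisfy |r| <= 1 + max(|a_i/a_n|) for i = 0,...,n-1
where a_n is the leading coefficient.

Coefficients: [1, -7, -3, -3, 6]
Leading coefficient a_n = 1
Ratios |a_i/a_n|: 7, 3, 3, 6
Maximum ratio: 7
Cauchy's bound: |r| <= 1 + 7 = 8

Upper bound = 8


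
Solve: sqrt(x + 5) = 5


Square both sides: x + 5 = 5^2 = 25
x = 25 - 5 = 20
x = 20
Check: sqrt(1*20 + 5) = sqrt(25) = 5 ✓

x = 20


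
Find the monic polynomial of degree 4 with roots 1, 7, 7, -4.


A monic polynomial with roots 1, 7, 7, -4 is:
p(x) = (x - 1)(x - 7)(x - 7)(x + 4)
After multiplying by (x - 1): x - 1
After multiplying by (x - 7): x^2 - 8x + 7
After multiplying by (x - 7): x^3 - 15x^2 + 63x - 49
After multiplying by (x + 4): x^4 - 11x^3 + 3x^2 + 203x - 196

x^4 - 11x^3 + 3x^2 + 203x - 196


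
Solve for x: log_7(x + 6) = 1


Convert to exponential form: x + 6 = 7^1 = 7
x = 7 - 6 = 1
Check: log_7(1 + 6) = log_7(7) = log_7(7) = 1 ✓

x = 1


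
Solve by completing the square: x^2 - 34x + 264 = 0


Start: x^2 - 34x + 264 = 0
Move constant: x^2 - 34x = -264
Half of -34 is -17, squared is 289
Add 289 to both sides: x^2 - 34x + 289 = 25
(x - 17)^2 = 25
x - 17 = ±5
x = 17 + 5 = 22 or x = 17 - 5 = 12

x = 12, x = 22


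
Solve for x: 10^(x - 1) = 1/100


Express both sides with the same base.
1/100 = 10^(-2)
Since the bases match, equate exponents: x - 1 = -2
So x = -2 - (-1) = -1

x = -1


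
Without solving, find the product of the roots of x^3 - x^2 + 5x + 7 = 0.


By Vieta's formulas for x^3 + bx^2 + cx + d = 0:
  r1 + r2 + r3 = -b/a = 1
  r1*r2 + r1*r3 + r2*r3 = c/a = 5
  r1*r2*r3 = -d/a = -7


Product = -7


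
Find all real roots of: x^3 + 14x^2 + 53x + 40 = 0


Let p(x) = x^3 + 14x^2 + 53x + 40. By the rational root theorem (leading coefficient 1), any rational root is an integer divisor of 40: try ±1, ±2, ... in turn.
Test x = 1: value = 108 ≠ 0.
Test x = -1: value = 0 ✓, so (x + 1) is a factor.
Synthetic division by (x + 1): bring down 1; 1(-1) + 14 = 13; 13(-1) + 53 = 40; 40(-1) + 40 = 0 → quotient x^2 + 13x + 40, remainder 0.
Solve the quadratic x^2 + 13x + 40 = 0: discriminant = 13^2 - 4(1)(40) = 169 - 160 = 9.
sqrt(9) = 3, so x = (-13 ± 3)/2: x = -5 or x = -8.

x = -8, x = -5, x = -1


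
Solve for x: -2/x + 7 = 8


Subtract 7 from both sides: -2/x = 1
Multiply both sides by x: -2 = 1 * x
Divide by 1: x = -2

x = -2


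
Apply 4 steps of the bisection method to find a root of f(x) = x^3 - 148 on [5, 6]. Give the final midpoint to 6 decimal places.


f(x) = x^3 - 148
f(5) = -23 < 0
f(6) = 68 > 0

Step 1: midpoint = (5.000000 + 6.000000)/2 = 5.500000
  f(5.500000) = 18.375000
  f(mid) > 0, so root is in [5.000000, 5.500000]

Step 2: midpoint = (5.000000 + 5.500000)/2 = 5.250000
  f(5.250000) = -3.296875
  f(mid) < 0, so root is in [5.250000, 5.500000]

Step 3: midpoint = (5.250000 + 5.500000)/2 = 5.375000
  f(5.375000) = 7.287109
  f(mid) > 0, so root is in [5.250000, 5.375000]

Step 4: midpoint = (5.250000 + 5.375000)/2 = 5.312500
  f(5.312500) = 1.932861
  f(mid) > 0, so root is in [5.250000, 5.312500]

midpoint = 5.312500


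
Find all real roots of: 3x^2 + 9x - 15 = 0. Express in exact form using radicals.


Using the quadratic formula: x = (-b ± sqrt(b^2 - 4ac)) / (2a)
Here a = 3, b = 9, c = -15
Discriminant = b^2 - 4ac = 9^2 - 4(3)(-15) = 81 + 180 = 261
Since discriminant = 261 > 0, there are two real roots.
x = (-9 ± 3*sqrt(29)) / 6
Simplifying: x = (-3 ± sqrt(29)) / 2
Numerically: x ≈ 1.1926 or x ≈ -4.1926

x = (-3 + sqrt(29)) / 2 or x = (-3 - sqrt(29)) / 2


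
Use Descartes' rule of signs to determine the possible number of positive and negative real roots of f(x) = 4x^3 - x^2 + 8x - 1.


Descartes' rule of signs:

For positive roots, count sign changes in f(x) = 4x^3 - x^2 + 8x - 1:
Signs of coefficients: +, -, +, -
Number of sign changes: 3
Possible positive real roots: 3, 1

For negative roots, examine f(-x) = -4x^3 - x^2 - 8x - 1:
Signs of coefficients: -, -, -, -
Number of sign changes: 0
Possible negative real roots: 0

Positive roots: 3 or 1; Negative roots: 0


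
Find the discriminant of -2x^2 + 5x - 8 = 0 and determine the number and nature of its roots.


For ax^2 + bx + c = 0, discriminant D = b^2 - 4ac
Here a = -2, b = 5, c = -8
D = (5)^2 - 4(-2)(-8) = 25 - 64 = -39

D = -39 < 0
The equation has no real roots (2 complex conjugate roots).

Discriminant = -39, no real roots (2 complex conjugate roots)


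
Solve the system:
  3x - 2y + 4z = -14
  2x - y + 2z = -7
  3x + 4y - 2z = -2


Using Cramer's rule. Expand each determinant along the first row.
D  = 3*[(-1)*(-2) - 2*4] - (-2)*[2*(-2) - 2*3] + 4*[2*4 - (-1)*3]
  = 3*(-6) - (-2)*(-10) + 4*(11) = 6
Dx = (-14)*[(-1)*(-2) - 2*4] - (-2)*[(-7)*(-2) - 2*(-2)] + 4*[(-7)*4 - (-1)*(-2)]
  = (-14)*(-6) - (-2)*(18) + 4*(-30) = 0
Dy = 3*[(-7)*(-2) - 2*(-2)] - (-14)*[2*(-2) - 2*3] + 4*[2*(-2) - (-7)*3]
  = 3*(18) - (-14)*(-10) + 4*(17) = -18
Dz = 3*[(-1)*(-2) - (-7)*4] - (-2)*[2*(-2) - (-7)*3] + (-14)*[2*4 - (-1)*3]
  = 3*(30) - (-2)*(17) + (-14)*(11) = -30
x = Dx/D = 0/6 = 0, y = Dy/D = -18/6 = -3, z = Dz/D = -30/6 = -5
Check eq1: (3)(0) + (-2)(-3) + (4)(-5) = -14 = -14 ✓
Check eq2: (2)(0) + (-1)(-3) + (2)(-5) = -7 = -7 ✓
Check eq3: (3)(0) + (4)(-3) + (-2)(-5) = -2 = -2 ✓

x = 0, y = -3, z = -5


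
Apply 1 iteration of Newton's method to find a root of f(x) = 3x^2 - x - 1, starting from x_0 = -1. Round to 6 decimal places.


Newton's method: x_(n+1) = x_n - f(x_n)/f'(x_n)
f(x) = 3x^2 - x - 1
f'(x) = 6x - 1

Iteration 1:
  f(-1.000000) = 3.000000
  f'(-1.000000) = -7.000000
  x_1 = -1.000000 - (3.000000)/(-7.000000) = -0.571429

x_1 = -0.571429


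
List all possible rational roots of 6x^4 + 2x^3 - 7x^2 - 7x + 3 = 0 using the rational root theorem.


Rational root theorem: possible roots are ±p/q where:
  p divides the constant term (3): p ∈ {1, 3}
  q divides the leading coefficient (6): q ∈ {1, 2, 3, 6}

All possible rational roots: -3, -3/2, -1, -1/2, -1/3, -1/6, 1/6, 1/3, 1/2, 1, 3/2, 3

-3, -3/2, -1, -1/2, -1/3, -1/6, 1/6, 1/3, 1/2, 1, 3/2, 3


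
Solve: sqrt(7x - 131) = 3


Square both sides: 7x - 131 = 3^2 = 9
7x = 9 + 131 = 140
x = 20
Check: sqrt(7*20 - 131) = sqrt(9) = 3 ✓

x = 20


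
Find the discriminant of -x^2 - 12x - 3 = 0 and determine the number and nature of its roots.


For ax^2 + bx + c = 0, discriminant D = b^2 - 4ac
Here a = -1, b = -12, c = -3
D = (-12)^2 - 4(-1)(-3) = 144 - 12 = 132

D = 132 > 0 but not a perfect square
The equation has 2 distinct real irrational roots.

Discriminant = 132, 2 distinct real irrational roots


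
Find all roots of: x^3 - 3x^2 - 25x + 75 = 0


Let p(x) = x^3 - 3x^2 - 25x + 75. By the rational root theorem (leading coefficient 1), any rational root is an integer divisor of 75: try ±1, ±2, ... in turn.
Test x = 1: value = 48 ≠ 0.
Test x = -1: value = 96 ≠ 0.
Test x = 3: value = 0 ✓, so (x - 3) is a factor.
Synthetic division by (x - 3): bring down 1; 1(3) - 3 = 0; 0(3) - 25 = -25; (-25)(3) + 75 = 0 → quotient x^2 - 25, remainder 0.
Solve the quadratic x^2 - 25 = 0: discriminant = 0^2 - 4(1)(-25) = 0 + 100 = 100.
sqrt(100) = 10, so x = (0 ± 10)/2: x = 5 or x = -5.
Collecting all roots found:

x = -5, x = 3, x = 5


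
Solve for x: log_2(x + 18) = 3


Convert to exponential form: x + 18 = 2^3 = 8
x = 8 - 18 = -10
Check: log_2(-10 + 18) = log_2(8) = log_2(8) = 3 ✓

x = -10


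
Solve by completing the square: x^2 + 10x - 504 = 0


Start: x^2 + 10x - 504 = 0
Move constant: x^2 + 10x = 504
Half of 10 is 5, squared is 25
Add 25 to both sides: x^2 + 10x + 25 = 529
(x + 5)^2 = 529
x + 5 = ±23
x = -5 + 23 = 18 or x = -5 - 23 = -28

x = -28, x = 18


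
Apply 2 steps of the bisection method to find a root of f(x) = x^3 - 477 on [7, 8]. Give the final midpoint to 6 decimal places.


f(x) = x^3 - 477
f(7) = -134 < 0
f(8) = 35 > 0

Step 1: midpoint = (7.000000 + 8.000000)/2 = 7.500000
  f(7.500000) = -55.125000
  f(mid) < 0, so root is in [7.500000, 8.000000]

Step 2: midpoint = (7.500000 + 8.000000)/2 = 7.750000
  f(7.750000) = -11.515625
  f(mid) < 0, so root is in [7.750000, 8.000000]

midpoint = 7.750000


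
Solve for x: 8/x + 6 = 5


Subtract 6 from both sides: 8/x = -1
Multiply both sides by x: 8 = -1 * x
Divide by -1: x = -8

x = -8


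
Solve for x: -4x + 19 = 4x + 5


Starting with: -4x + 19 = 4x + 5
Move all x terms to left: (-4 - 4)x = 5 - 19
Simplify: -8x = -14
Divide both sides by -8: x = 7/4

x = 7/4


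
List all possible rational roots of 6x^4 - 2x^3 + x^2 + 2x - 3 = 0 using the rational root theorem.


Rational root theorem: possible roots are ±p/q where:
  p divides the constant term (-3): p ∈ {1, 3}
  q divides the leading coefficient (6): q ∈ {1, 2, 3, 6}

All possible rational roots: -3, -3/2, -1, -1/2, -1/3, -1/6, 1/6, 1/3, 1/2, 1, 3/2, 3

-3, -3/2, -1, -1/2, -1/3, -1/6, 1/6, 1/3, 1/2, 1, 3/2, 3


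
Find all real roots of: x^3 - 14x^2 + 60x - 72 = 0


Let p(x) = x^3 - 14x^2 + 60x - 72. By the rational root theorem (leading coefficient 1), any rational root is an integer divisor of 72: try ±1, ±2, ... in turn.
Test x = 1: value = -25 ≠ 0.
Test x = -1: value = -147 ≠ 0.
Test x = 2: value = 0 ✓, so (x - 2) is a factor.
Synthetic division by (x - 2): bring down 1; 1(2) - 14 = -12; (-12)(2) + 60 = 36; 36(2) - 72 = 0 → quotient x^2 - 12x + 36, remainder 0.
Solve the quadratic x^2 - 12x + 36 = 0: discriminant = (-12)^2 - 4(1)(36) = 144 - 144 = 0.
Discriminant = 0, so a double root: x = 12/2 = 6.

x = 2, x = 6 (multiplicity 2)


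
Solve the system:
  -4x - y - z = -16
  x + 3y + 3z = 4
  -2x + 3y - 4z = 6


Using Cramer's rule. Expand each determinant along the first row.
D  = (-4)*[3*(-4) - 3*3] - (-1)*[1*(-4) - 3*(-2)] + (-1)*[1*3 - 3*(-2)]
  = (-4)*(-21) - (-1)*(2) + (-1)*(9) = 77
Dx = (-16)*[3*(-4) - 3*3] - (-1)*[4*(-4) - 3*6] + (-1)*[4*3 - 3*6]
  = (-16)*(-21) - (-1)*(-34) + (-1)*(-6) = 308
Dy = (-4)*[4*(-4) - 3*6] - (-16)*[1*(-4) - 3*(-2)] + (-1)*[1*6 - 4*(-2)]
  = (-4)*(-34) - (-16)*(2) + (-1)*(14) = 154
Dz = (-4)*[3*6 - 4*3] - (-1)*[1*6 - 4*(-2)] + (-16)*[1*3 - 3*(-2)]
  = (-4)*(6) - (-1)*(14) + (-16)*(9) = -154
x = Dx/D = 308/77 = 4, y = Dy/D = 154/77 = 2, z = Dz/D = -154/77 = -2
Check eq1: (-4)(4) + (-1)(2) + (-1)(-2) = -16 = -16 ✓
Check eq2: (1)(4) + (3)(2) + (3)(-2) = 4 = 4 ✓
Check eq3: (-2)(4) + (3)(2) + (-4)(-2) = 6 = 6 ✓

x = 4, y = 2, z = -2


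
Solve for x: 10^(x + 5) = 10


Express both sides with the same base.
10 = 10^1
Since the bases match, equate exponents: x + 5 = 1
So x = 1 - (5) = -4

x = -4


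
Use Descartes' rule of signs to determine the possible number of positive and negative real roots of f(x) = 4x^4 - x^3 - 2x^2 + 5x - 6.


Descartes' rule of signs:

For positive roots, count sign changes in f(x) = 4x^4 - x^3 - 2x^2 + 5x - 6:
Signs of coefficients: +, -, -, +, -
Number of sign changes: 3
Possible positive real roots: 3, 1

For negative roots, examine f(-x) = 4x^4 + x^3 - 2x^2 - 5x - 6:
Signs of coefficients: +, +, -, -, -
Number of sign changes: 1
Possible negative real roots: 1

Positive roots: 3 or 1; Negative roots: 1


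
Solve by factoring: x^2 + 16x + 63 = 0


We need two numbers that multiply to 63 and add to 16.
Those numbers are 7 and 9 (since 7 * 9 = 63 and 7 + 9 = 16).
So x^2 + 16x + 63 = (x + 7)(x + 9) = 0
Setting each factor to zero: x = -7 or x = -9

x = -9, x = -7


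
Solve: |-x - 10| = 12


An absolute value equation |expr| = 12 gives two cases:
Case 1: -x - 10 = 12
  -x = 22, so x = -22
Case 2: -x - 10 = -12
  -x = -2, so x = 2

x = -22, x = 2


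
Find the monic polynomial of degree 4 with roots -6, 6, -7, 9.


A monic polynomial with roots -6, 6, -7, 9 is:
p(x) = (x + 6)(x - 6)(x + 7)(x - 9)
After multiplying by (x + 6): x + 6
After multiplying by (x - 6): x^2 - 36
After multiplying by (x + 7): x^3 + 7x^2 - 36x - 252
After multiplying by (x - 9): x^4 - 2x^3 - 99x^2 + 72x + 2268

x^4 - 2x^3 - 99x^2 + 72x + 2268


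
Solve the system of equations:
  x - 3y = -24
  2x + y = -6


Using Cramer's rule:
Determinant D = (1)(1) - (2)(-3) = 1 + 6 = 7
Dx = (-24)(1) - (-6)(-3) = -24 - 18 = -42
Dy = (1)(-6) - (2)(-24) = -6 + 48 = 42
x = Dx/D = -42/7 = -6
y = Dy/D = 42/7 = 6

x = -6, y = 6


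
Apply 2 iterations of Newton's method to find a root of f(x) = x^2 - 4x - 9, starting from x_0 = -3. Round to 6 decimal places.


Newton's method: x_(n+1) = x_n - f(x_n)/f'(x_n)
f(x) = x^2 - 4x - 9
f'(x) = 2x - 4

Iteration 1:
  f(-3.000000) = 12.000000
  f'(-3.000000) = -10.000000
  x_1 = -3.000000 - (12.000000)/(-10.000000) = -1.800000

Iteration 2:
  f(-1.800000) = 1.440000
  f'(-1.800000) = -7.600000
  x_2 = -1.800000 - (1.440000)/(-7.600000) = -1.610526

x_2 = -1.610526


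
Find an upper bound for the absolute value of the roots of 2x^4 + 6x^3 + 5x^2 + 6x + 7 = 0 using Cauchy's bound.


Cauchy's bound: all roots r satisfy |r| <= 1 + max(|a_i/a_n|) for i = 0,...,n-1
where a_n is the leading coefficient.

Coefficients: [2, 6, 5, 6, 7]
Leading coefficient a_n = 2
Ratios |a_i/a_n|: 3, 5/2, 3, 7/2
Maximum ratio: 7/2
Cauchy's bound: |r| <= 1 + 7/2 = 9/2

Upper bound = 9/2


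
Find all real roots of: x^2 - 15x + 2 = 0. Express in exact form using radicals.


Using the quadratic formula: x = (-b ± sqrt(b^2 - 4ac)) / (2a)
Here a = 1, b = -15, c = 2
Discriminant = b^2 - 4ac = (-15)^2 - 4(1)(2) = 225 - 8 = 217
Since discriminant = 217 > 0, there are two real roots.
x = (15 ± sqrt(217)) / 2
Numerically: x ≈ 14.8655 or x ≈ 0.1345

x = (15 + sqrt(217)) / 2 or x = (15 - sqrt(217)) / 2


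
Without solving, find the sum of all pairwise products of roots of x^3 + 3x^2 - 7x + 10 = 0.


By Vieta's formulas for x^3 + bx^2 + cx + d = 0:
  r1 + r2 + r3 = -b/a = -3
  r1*r2 + r1*r3 + r2*r3 = c/a = -7
  r1*r2*r3 = -d/a = -10


Sum of pairwise products = -7


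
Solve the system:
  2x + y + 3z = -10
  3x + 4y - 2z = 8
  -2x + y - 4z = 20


Using Cramer's rule. Expand each determinant along the first row.
D  = 2*[4*(-4) - (-2)*1] - 1*[3*(-4) - (-2)*(-2)] + 3*[3*1 - 4*(-2)]
  = 2*(-14) - 1*(-16) + 3*(11) = 21
Dx = (-10)*[4*(-4) - (-2)*1] - 1*[8*(-4) - (-2)*20] + 3*[8*1 - 4*20]
  = (-10)*(-14) - 1*(8) + 3*(-72) = -84
Dy = 2*[8*(-4) - (-2)*20] - (-10)*[3*(-4) - (-2)*(-2)] + 3*[3*20 - 8*(-2)]
  = 2*(8) - (-10)*(-16) + 3*(76) = 84
Dz = 2*[4*20 - 8*1] - 1*[3*20 - 8*(-2)] + (-10)*[3*1 - 4*(-2)]
  = 2*(72) - 1*(76) + (-10)*(11) = -42
x = Dx/D = -84/21 = -4, y = Dy/D = 84/21 = 4, z = Dz/D = -42/21 = -2
Check eq1: (2)(-4) + (1)(4) + (3)(-2) = -10 = -10 ✓
Check eq2: (3)(-4) + (4)(4) + (-2)(-2) = 8 = 8 ✓
Check eq3: (-2)(-4) + (1)(4) + (-4)(-2) = 20 = 20 ✓

x = -4, y = 4, z = -2


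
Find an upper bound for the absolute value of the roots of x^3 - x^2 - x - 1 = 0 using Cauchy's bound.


Cauchy's bound: all roots r satisfy |r| <= 1 + max(|a_i/a_n|) for i = 0,...,n-1
where a_n is the leading coefficient.

Coefficients: [1, -1, -1, -1]
Leading coefficient a_n = 1
Ratios |a_i/a_n|: 1, 1, 1
Maximum ratio: 1
Cauchy's bound: |r| <= 1 + 1 = 2

Upper bound = 2


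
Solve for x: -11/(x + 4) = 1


Multiply both sides by (x + 4): -11 = 1(x + 4)
Distribute: -11 = x + 4
x = -11 - 4 = -15
x = -15

x = -15


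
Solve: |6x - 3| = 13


An absolute value equation |expr| = 13 gives two cases:
Case 1: 6x - 3 = 13
  6x = 16, so x = 8/3
Case 2: 6x - 3 = -13
  6x = -10, so x = -5/3

x = -5/3, x = 8/3


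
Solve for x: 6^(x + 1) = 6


Express both sides with the same base.
6 = 6^1
Since the bases match, equate exponents: x + 1 = 1
So x = 1 - (1) = 0

x = 0


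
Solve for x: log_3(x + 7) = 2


Convert to exponential form: x + 7 = 3^2 = 9
x = 9 - 7 = 2
Check: log_3(2 + 7) = log_3(9) = log_3(9) = 2 ✓

x = 2


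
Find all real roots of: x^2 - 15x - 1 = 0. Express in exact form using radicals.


Using the quadratic formula: x = (-b ± sqrt(b^2 - 4ac)) / (2a)
Here a = 1, b = -15, c = -1
Discriminant = b^2 - 4ac = (-15)^2 - 4(1)(-1) = 225 + 4 = 229
Since discriminant = 229 > 0, there are two real roots.
x = (15 ± sqrt(229)) / 2
Numerically: x ≈ 15.0664 or x ≈ -0.0664

x = (15 + sqrt(229)) / 2 or x = (15 - sqrt(229)) / 2


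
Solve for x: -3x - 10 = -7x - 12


Starting with: -3x - 10 = -7x - 12
Move all x terms to left: (-3 + 7)x = -12 + 10
Simplify: 4x = -2
Divide both sides by 4: x = -1/2

x = -1/2


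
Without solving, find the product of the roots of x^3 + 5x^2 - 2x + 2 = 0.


By Vieta's formulas for x^3 + bx^2 + cx + d = 0:
  r1 + r2 + r3 = -b/a = -5
  r1*r2 + r1*r3 + r2*r3 = c/a = -2
  r1*r2*r3 = -d/a = -2


Product = -2


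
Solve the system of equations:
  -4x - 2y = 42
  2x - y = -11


Using Cramer's rule:
Determinant D = (-4)(-1) - (2)(-2) = 4 + 4 = 8
Dx = (42)(-1) - (-11)(-2) = -42 - 22 = -64
Dy = (-4)(-11) - (2)(42) = 44 - 84 = -40
x = Dx/D = -64/8 = -8
y = Dy/D = -40/8 = -5

x = -8, y = -5


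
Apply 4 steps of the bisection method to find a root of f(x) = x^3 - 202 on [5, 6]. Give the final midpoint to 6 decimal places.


f(x) = x^3 - 202
f(5) = -77 < 0
f(6) = 14 > 0

Step 1: midpoint = (5.000000 + 6.000000)/2 = 5.500000
  f(5.500000) = -35.625000
  f(mid) < 0, so root is in [5.500000, 6.000000]

Step 2: midpoint = (5.500000 + 6.000000)/2 = 5.750000
  f(5.750000) = -11.890625
  f(mid) < 0, so root is in [5.750000, 6.000000]

Step 3: midpoint = (5.750000 + 6.000000)/2 = 5.875000
  f(5.875000) = 0.779297
  f(mid) > 0, so root is in [5.750000, 5.875000]

Step 4: midpoint = (5.750000 + 5.875000)/2 = 5.812500
  f(5.812500) = -5.623779
  f(mid) < 0, so root is in [5.812500, 5.875000]

midpoint = 5.812500


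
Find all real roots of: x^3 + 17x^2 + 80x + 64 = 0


Let p(x) = x^3 + 17x^2 + 80x + 64. By the rational root theorem (leading coefficient 1), any rational root is an integer divisor of 64: try ±1, ±2, ... in turn.
Test x = 1: value = 162 ≠ 0.
Test x = -1: value = 0 ✓, so (x + 1) is a factor.
Synthetic division by (x + 1): bring down 1; 1(-1) + 17 = 16; 16(-1) + 80 = 64; 64(-1) + 64 = 0 → quotient x^2 + 16x + 64, remainder 0.
Solve the quadratic x^2 + 16x + 64 = 0: discriminant = 16^2 - 4(1)(64) = 256 - 256 = 0.
Discriminant = 0, so a double root: x = -16/2 = -8.

x = -8 (multiplicity 2), x = -1


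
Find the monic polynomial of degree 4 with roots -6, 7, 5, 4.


A monic polynomial with roots -6, 7, 5, 4 is:
p(x) = (x + 6)(x - 7)(x - 5)(x - 4)
After multiplying by (x + 6): x + 6
After multiplying by (x - 7): x^2 - x - 42
After multiplying by (x - 5): x^3 - 6x^2 - 37x + 210
After multiplying by (x - 4): x^4 - 10x^3 - 13x^2 + 358x - 840

x^4 - 10x^3 - 13x^2 + 358x - 840


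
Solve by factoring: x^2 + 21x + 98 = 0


We need two numbers that multiply to 98 and add to 21.
Those numbers are 7 and 14 (since 7 * 14 = 98 and 7 + 14 = 21).
So x^2 + 21x + 98 = (x + 7)(x + 14) = 0
Setting each factor to zero: x = -7 or x = -14

x = -14, x = -7


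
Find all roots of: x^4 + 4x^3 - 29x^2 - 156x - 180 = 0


Let p(x) = x^4 + 4x^3 - 29x^2 - 156x - 180. By the rational root theorem (leading coefficient 1), any rational root is an integer divisor of 180: try ±1, ±2, ... in turn.
Test x = 1: value = -360 ≠ 0.
Test x = -1: value = -56 ≠ 0.
Test x = 2: value = -560 ≠ 0.
Test x = -2: value = 0 ✓, so (x + 2) is a factor.
Synthetic division by (x + 2): bring down 1; 1(-2) + 4 = 2; 2(-2) - 29 = -33; (-33)(-2) - 156 = -90; (-90)(-2) - 180 = 0 → quotient x^3 + 2x^2 - 33x - 90, remainder 0.
Continue with the quotient x^3 + 2x^2 - 33x - 90 (candidates must divide 90; re-test x = -2 first in case it repeats).
Test x = -2: value = -24 ≠ 0.
Test x = 3: value = -144 ≠ 0.
Test x = -3: value = 0 ✓, so (x + 3) is a factor.
Synthetic division by (x + 3): bring down 1; 1(-3) + 2 = -1; (-1)(-3) - 33 = -30; (-30)(-3) - 90 = 0 → quotient x^2 - x - 30, remainder 0.
Solve the quadratic x^2 - x - 30 = 0: discriminant = (-1)^2 - 4(1)(-30) = 1 + 120 = 121.
sqrt(121) = 11, so x = (1 ± 11)/2: x = 6 or x = -5.
Collecting all roots found:

x = -5, x = -3, x = -2, x = 6


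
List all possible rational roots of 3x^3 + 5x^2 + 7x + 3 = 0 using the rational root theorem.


Rational root theorem: possible roots are ±p/q where:
  p divides the constant term (3): p ∈ {1, 3}
  q divides the leading coefficient (3): q ∈ {1, 3}

All possible rational roots: -3, -1, -1/3, 1/3, 1, 3

-3, -1, -1/3, 1/3, 1, 3


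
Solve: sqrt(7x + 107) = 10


Square both sides: 7x + 107 = 10^2 = 100
7x = 100 - 107 = -7
x = -1
Check: sqrt(7*(-1) + 107) = sqrt(100) = 10 ✓

x = -1


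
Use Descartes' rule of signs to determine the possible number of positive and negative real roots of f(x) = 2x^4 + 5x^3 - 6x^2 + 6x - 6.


Descartes' rule of signs:

For positive roots, count sign changes in f(x) = 2x^4 + 5x^3 - 6x^2 + 6x - 6:
Signs of coefficients: +, +, -, +, -
Number of sign changes: 3
Possible positive real roots: 3, 1

For negative roots, examine f(-x) = 2x^4 - 5x^3 - 6x^2 - 6x - 6:
Signs of coefficients: +, -, -, -, -
Number of sign changes: 1
Possible negative real roots: 1

Positive roots: 3 or 1; Negative roots: 1


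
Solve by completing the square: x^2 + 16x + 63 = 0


Start: x^2 + 16x + 63 = 0
Move constant: x^2 + 16x = -63
Half of 16 is 8, squared is 64
Add 64 to both sides: x^2 + 16x + 64 = 1
(x + 8)^2 = 1
x + 8 = ±1
x = -8 + 1 = -7 or x = -8 - 1 = -9

x = -9, x = -7


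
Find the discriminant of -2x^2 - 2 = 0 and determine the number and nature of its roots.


For ax^2 + bx + c = 0, discriminant D = b^2 - 4ac
Here a = -2, b = 0, c = -2
D = (0)^2 - 4(-2)(-2) = 0 - 16 = -16

D = -16 < 0
The equation has no real roots (2 complex conjugate roots).

Discriminant = -16, no real roots (2 complex conjugate roots)


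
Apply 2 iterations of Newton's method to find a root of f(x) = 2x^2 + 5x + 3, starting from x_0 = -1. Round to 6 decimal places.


Newton's method: x_(n+1) = x_n - f(x_n)/f'(x_n)
f(x) = 2x^2 + 5x + 3
f'(x) = 4x + 5

Iteration 1:
  f(-1.000000) = 0.000000
  f'(-1.000000) = 1.000000
  x_1 = -1.000000 - (0.000000)/(1.000000) = -1.000000

Iteration 2:
  f(-1.000000) = 0.000000
  f'(-1.000000) = 1.000000
  x_2 = -1.000000 - (0.000000)/(1.000000) = -1.000000

x_2 = -1.000000


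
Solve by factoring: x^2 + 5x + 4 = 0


We need two numbers that multiply to 4 and add to 5.
Those numbers are 1 and 4 (since 1 * 4 = 4 and 1 + 4 = 5).
So x^2 + 5x + 4 = (x + 1)(x + 4) = 0
Setting each factor to zero: x = -1 or x = -4

x = -4, x = -1


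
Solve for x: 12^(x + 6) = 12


Express both sides with the same base.
12 = 12^1
Since the bases match, equate exponents: x + 6 = 1
So x = 1 - (6) = -5

x = -5
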